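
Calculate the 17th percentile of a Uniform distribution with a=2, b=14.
4.0400

We have X ~ Uniform(a=2, b=14).

We want to find x such that P(X ≤ x) = 0.17.

This is the 17th percentile, which means 17% of values fall below this point.

Using the inverse CDF (quantile function):
x = F⁻¹(0.17) = 4.0400

Verification: P(X ≤ 4.0400) = 0.17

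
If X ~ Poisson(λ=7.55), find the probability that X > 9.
0.229343

We have X ~ Poisson(λ=7.55).

P(X > 9) = 1 - P(X ≤ 9)
                = 1 - F(9)
                = 1 - 0.770657
                = 0.229343

So there's approximately a 22.9% chance that X exceeds 9.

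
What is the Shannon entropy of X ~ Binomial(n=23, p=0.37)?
2.2572 nats

We have X ~ Binomial(n=23, p=0.37).

The Shannon entropy measures the uncertainty or information content of the distribution.

For a Binomial distribution with n=23, p=0.37:
H(X) = 2.2572 nats

(In bits, this would be 3.2564 bits.)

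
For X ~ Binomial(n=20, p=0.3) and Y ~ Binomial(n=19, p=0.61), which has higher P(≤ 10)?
X has higher probability (P(X ≤ 10) = 0.9829 > P(Y ≤ 10) = 0.3002)

Compute P(≤ 10) for each distribution:

X ~ Binomial(n=20, p=0.3):
P(X ≤ 10) = 0.9829

Y ~ Binomial(n=19, p=0.61):
P(Y ≤ 10) = 0.3002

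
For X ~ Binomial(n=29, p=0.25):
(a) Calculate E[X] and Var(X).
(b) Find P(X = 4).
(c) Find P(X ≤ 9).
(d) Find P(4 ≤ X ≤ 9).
(a) E[X] = 7.2500, Var(X) = 5.4375
(b) P(X = 4) = 0.069819
(c) P(X ≤ 9) = 0.833695
(d) P(4 ≤ X ≤ 9) = 0.788190

We have X ~ Binomial(n=29, p=0.25).

(a) Moments:
E[X] = 7.2500
Var(X) = 5.4375
σ = √Var(X) = 2.3318

(b) Point probability using PMF:
P(X = 4) = 0.069819

(c) Cumulative probability using CDF:
P(X ≤ 9) = F(9) = 0.833695

(d) Range probability:
P(4 ≤ X ≤ 9) = P(X ≤ 9) - P(X ≤ 3)
                   = F(9) - F(3)
                   = 0.833695 - 0.045505
                   = 0.788190

This means approximately 78.8% of outcomes fall in the interval [4, 9].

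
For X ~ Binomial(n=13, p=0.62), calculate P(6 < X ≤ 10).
0.738143

We have X ~ Binomial(n=13, p=0.62).

To find P(6 < X ≤ 10), we use:
P(6 < X ≤ 10) = P(X ≤ 10) - P(X ≤ 6)
                 = F(10) - F(6)
                 = 0.923452 - 0.185310
                 = 0.738143

So there's approximately a 73.8% chance that X falls in this range.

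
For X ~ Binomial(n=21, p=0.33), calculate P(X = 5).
0.131314

We have X ~ Binomial(n=21, p=0.33).

For a Binomial distribution, the PMF gives us the probability of each outcome.

Using the PMF formula:
P(X = 5) = 0.131314

Rounded to 4 decimal places: 0.1313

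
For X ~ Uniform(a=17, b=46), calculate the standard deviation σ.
8.3716

We have X ~ Uniform(a=17, b=46).

For a Uniform distribution with a=17, b=46:
σ = √Var(X) = 8.3716

The standard deviation is the square root of the variance.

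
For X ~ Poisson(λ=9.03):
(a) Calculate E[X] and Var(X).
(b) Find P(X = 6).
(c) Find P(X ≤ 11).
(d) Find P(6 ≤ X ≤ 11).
(a) E[X] = 9.0300, Var(X) = 9.0300
(b) P(X = 6) = 0.090181
(c) P(X ≤ 11) = 0.800088
(d) P(6 ≤ X ≤ 11) = 0.686207

We have X ~ Poisson(λ=9.03).

(a) Moments:
E[X] = 9.0300
Var(X) = 9.0300
σ = √Var(X) = 3.0050

(b) Point probability using PMF:
P(X = 6) = 0.090181

(c) Cumulative probability using CDF:
P(X ≤ 11) = F(11) = 0.800088

(d) Range probability:
P(6 ≤ X ≤ 11) = P(X ≤ 11) - P(X ≤ 5)
                   = F(11) - F(5)
                   = 0.800088 - 0.113881
                   = 0.686207

This means approximately 68.6% of outcomes fall in the interval [6, 11].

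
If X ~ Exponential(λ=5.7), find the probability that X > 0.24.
0.254616

We have X ~ Exponential(λ=5.7).

P(X > 0.24) = 1 - P(X ≤ 0.24)
                = 1 - F(0.24)
                = 1 - 0.745384
                = 0.254616

So there's approximately a 25.5% chance that X exceeds 0.24.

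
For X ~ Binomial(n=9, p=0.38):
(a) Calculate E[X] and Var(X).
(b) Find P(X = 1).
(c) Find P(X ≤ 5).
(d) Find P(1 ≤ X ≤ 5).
(a) E[X] = 3.4200, Var(X) = 2.1204
(b) P(X = 1) = 0.074672
(c) P(X ≤ 5) = 0.921298
(d) P(1 ≤ X ≤ 5) = 0.907761

We have X ~ Binomial(n=9, p=0.38).

(a) Moments:
E[X] = 3.4200
Var(X) = 2.1204
σ = √Var(X) = 1.4562

(b) Point probability using PMF:
P(X = 1) = 0.074672

(c) Cumulative probability using CDF:
P(X ≤ 5) = F(5) = 0.921298

(d) Range probability:
P(1 ≤ X ≤ 5) = P(X ≤ 5) - P(X ≤ 0)
                   = F(5) - F(0)
                   = 0.921298 - 0.013537
                   = 0.907761

This means approximately 90.8% of outcomes fall in the interval [1, 5].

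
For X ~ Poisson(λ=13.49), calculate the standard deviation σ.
3.6729

We have X ~ Poisson(λ=13.49).

For a Poisson distribution with λ=13.49:
σ = √Var(X) = 3.6729

The standard deviation is the square root of the variance.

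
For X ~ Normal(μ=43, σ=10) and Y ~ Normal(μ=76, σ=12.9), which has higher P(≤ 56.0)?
X has higher probability (P(X ≤ 56.0) = 0.9032 > P(Y ≤ 56.0) = 0.0605)

Compute P(≤ 56.0) for each distribution:

X ~ Normal(μ=43, σ=10):
P(X ≤ 56.0) = 0.9032

Y ~ Normal(μ=76, σ=12.9):
P(Y ≤ 56.0) = 0.0605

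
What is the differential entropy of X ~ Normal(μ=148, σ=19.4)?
4.3842 nats

We have X ~ Normal(μ=148, σ=19.4).

The differential entropy measures the uncertainty or information content of the distribution.

For a Normal distribution with μ=148, σ=19.4:
h(X) = 4.3842 nats

(In bits, this would be 6.3251 bits.)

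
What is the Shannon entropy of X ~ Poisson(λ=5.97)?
2.2967 nats

We have X ~ Poisson(λ=5.97).

The Shannon entropy measures the uncertainty or information content of the distribution.

For a Poisson distribution with λ=5.97:
H(X) = 2.2967 nats

(In bits, this would be 3.3134 bits.)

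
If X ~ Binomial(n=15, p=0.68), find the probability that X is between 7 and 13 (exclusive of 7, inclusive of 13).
0.904102

We have X ~ Binomial(n=15, p=0.68).

To find P(7 < X ≤ 13), we use:
P(7 < X ≤ 13) = P(X ≤ 13) - P(X ≤ 7)
                 = F(13) - F(7)
                 = 0.975231 - 0.071129
                 = 0.904102

So there's approximately a 90.4% chance that X falls in this range.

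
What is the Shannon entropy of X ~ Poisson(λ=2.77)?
1.8876 nats

We have X ~ Poisson(λ=2.77).

The Shannon entropy measures the uncertainty or information content of the distribution.

For a Poisson distribution with λ=2.77:
H(X) = 1.8876 nats

(In bits, this would be 2.7233 bits.)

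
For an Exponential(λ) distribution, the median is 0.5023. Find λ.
λ = 1.3799

For X ~ Exponential(λ), the CDF is F(x) = 1 - e^(-λx).
The median m satisfies F(m) = 0.5:
1 - e^(-λm) = 0.5
e^(-λm) = 0.5
λm = ln(2)
m = ln(2) / λ

Given m = 0.5023:
λ = ln(2) / 0.5023 = 0.693147 / 0.5023 = 1.3799

Verification: ln(2) / 1.3799 = 0.5023 ✓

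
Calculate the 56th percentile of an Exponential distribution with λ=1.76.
0.4665

We have X ~ Exponential(λ=1.76).

We want to find x such that P(X ≤ x) = 0.56.

This is the 56th percentile, which means 56% of values fall below this point.

Using the inverse CDF (quantile function):
x = F⁻¹(0.56) = 0.4665

Verification: P(X ≤ 0.4665) = 0.56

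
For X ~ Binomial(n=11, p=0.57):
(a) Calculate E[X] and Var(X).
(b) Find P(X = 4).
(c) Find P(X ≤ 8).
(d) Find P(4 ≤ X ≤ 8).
(a) E[X] = 6.2700, Var(X) = 2.6961
(b) P(X = 4) = 0.094687
(c) P(X ≤ 8) = 0.916221
(d) P(4 ≤ X ≤ 8) = 0.870077

We have X ~ Binomial(n=11, p=0.57).

(a) Moments:
E[X] = 6.2700
Var(X) = 2.6961
σ = √Var(X) = 1.6420

(b) Point probability using PMF:
P(X = 4) = 0.094687

(c) Cumulative probability using CDF:
P(X ≤ 8) = F(8) = 0.916221

(d) Range probability:
P(4 ≤ X ≤ 8) = P(X ≤ 8) - P(X ≤ 3)
                   = F(8) - F(3)
                   = 0.916221 - 0.046145
                   = 0.870077

This means approximately 87.0% of outcomes fall in the interval [4, 8].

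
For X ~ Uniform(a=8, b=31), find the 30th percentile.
14.9000

We have X ~ Uniform(a=8, b=31).

We want to find x such that P(X ≤ x) = 0.3.

This is the 30th percentile, which means 30% of values fall below this point.

Using the inverse CDF (quantile function):
x = F⁻¹(0.3) = 14.9000

Verification: P(X ≤ 14.9000) = 0.3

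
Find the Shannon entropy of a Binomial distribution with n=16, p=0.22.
1.9107 nats

We have X ~ Binomial(n=16, p=0.22).

The Shannon entropy measures the uncertainty or information content of the distribution.

For a Binomial distribution with n=16, p=0.22:
H(X) = 1.9107 nats

(In bits, this would be 2.7566 bits.)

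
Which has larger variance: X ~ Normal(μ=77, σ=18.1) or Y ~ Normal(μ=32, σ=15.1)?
X has larger variance (327.6100 > 228.0100)

Compute the variance for each distribution:

X ~ Normal(μ=77, σ=18.1):
Var(X) = 327.6100

Y ~ Normal(μ=32, σ=15.1):
Var(Y) = 228.0100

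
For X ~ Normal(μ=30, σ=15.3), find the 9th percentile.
9.4864

We have X ~ Normal(μ=30, σ=15.3).

We want to find x such that P(X ≤ x) = 0.09.

This is the 9th percentile, which means 9% of values fall below this point.

Using the inverse CDF (quantile function):
x = F⁻¹(0.09) = 9.4864

Verification: P(X ≤ 9.4864) = 0.09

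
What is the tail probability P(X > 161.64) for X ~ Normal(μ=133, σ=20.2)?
0.078121

We have X ~ Normal(μ=133, σ=20.2).

P(X > 161.64) = 1 - P(X ≤ 161.64)
                = 1 - F(161.64)
                = 1 - 0.921879
                = 0.078121

So there's approximately a 7.8% chance that X exceeds 161.64.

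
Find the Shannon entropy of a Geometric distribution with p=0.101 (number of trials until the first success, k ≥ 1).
3.2403 nats

We have X ~ Geometric(p=0.101) (number of trials until the first success, k ≥ 1).

The Shannon entropy measures the uncertainty or information content of the distribution.

For a Geometric distribution with p=0.101 (number of trials until the first success, k ≥ 1):
H(X) = 3.2403 nats

(In bits, this would be 4.6748 bits.)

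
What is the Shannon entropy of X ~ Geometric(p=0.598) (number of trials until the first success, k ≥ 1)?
1.1268 nats

We have X ~ Geometric(p=0.598) (number of trials until the first success, k ≥ 1).

The Shannon entropy measures the uncertainty or information content of the distribution.

For a Geometric distribution with p=0.598 (number of trials until the first success, k ≥ 1):
H(X) = 1.1268 nats

(In bits, this would be 1.6256 bits.)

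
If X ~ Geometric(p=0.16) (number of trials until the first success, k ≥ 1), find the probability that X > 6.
0.351298

We have X ~ Geometric(p=0.16) (number of trials until the first success, k ≥ 1).

P(X > 6) = 1 - P(X ≤ 6)
                = 1 - F(6)
                = 1 - 0.648702
                = 0.351298

So there's approximately a 35.1% chance that X exceeds 6.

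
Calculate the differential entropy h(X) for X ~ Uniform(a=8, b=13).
1.6094 nats

We have X ~ Uniform(a=8, b=13).

The differential entropy measures the uncertainty or information content of the distribution.

For a Uniform distribution with a=8, b=13:
h(X) = 1.6094 nats

(In bits, this would be 2.3219 bits.)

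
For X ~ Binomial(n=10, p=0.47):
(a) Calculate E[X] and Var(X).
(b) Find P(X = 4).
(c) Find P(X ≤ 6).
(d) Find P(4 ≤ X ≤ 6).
(a) E[X] = 4.7000, Var(X) = 2.4910
(b) P(X = 4) = 0.227126
(c) P(X ≤ 6) = 0.872935
(d) P(4 ≤ X ≤ 6) = 0.647433

We have X ~ Binomial(n=10, p=0.47).

(a) Moments:
E[X] = 4.7000
Var(X) = 2.4910
σ = √Var(X) = 1.5783

(b) Point probability using PMF:
P(X = 4) = 0.227126

(c) Cumulative probability using CDF:
P(X ≤ 6) = F(6) = 0.872935

(d) Range probability:
P(4 ≤ X ≤ 6) = P(X ≤ 6) - P(X ≤ 3)
                   = F(6) - F(3)
                   = 0.872935 - 0.225501
                   = 0.647433

This means approximately 64.7% of outcomes fall in the interval [4, 6].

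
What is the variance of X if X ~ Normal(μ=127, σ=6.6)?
43.5600

We have X ~ Normal(μ=127, σ=6.6).

For a Normal distribution with μ=127, σ=6.6:
Var(X) = 43.5600

The variance measures the spread of the distribution around the mean.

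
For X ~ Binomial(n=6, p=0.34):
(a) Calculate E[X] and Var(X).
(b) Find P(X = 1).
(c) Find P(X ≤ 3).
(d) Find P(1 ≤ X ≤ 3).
(a) E[X] = 2.0400, Var(X) = 1.3464
(b) P(X = 1) = 0.255476
(c) P(X ≤ 3) = 0.893147
(d) P(1 ≤ X ≤ 3) = 0.810493

We have X ~ Binomial(n=6, p=0.34).

(a) Moments:
E[X] = 2.0400
Var(X) = 1.3464
σ = √Var(X) = 1.1603

(b) Point probability using PMF:
P(X = 1) = 0.255476

(c) Cumulative probability using CDF:
P(X ≤ 3) = F(3) = 0.893147

(d) Range probability:
P(1 ≤ X ≤ 3) = P(X ≤ 3) - P(X ≤ 0)
                   = F(3) - F(0)
                   = 0.893147 - 0.082654
                   = 0.810493

This means approximately 81.0% of outcomes fall in the interval [1, 3].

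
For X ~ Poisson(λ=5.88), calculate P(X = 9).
0.064711

We have X ~ Poisson(λ=5.88).

For a Poisson distribution, the PMF gives us the probability of each outcome.

Using the PMF formula:
P(X = 9) = 0.064711

Rounded to 4 decimal places: 0.0647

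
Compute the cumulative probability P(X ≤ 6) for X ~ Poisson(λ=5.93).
0.617545

We have X ~ Poisson(λ=5.93).

The CDF gives us P(X ≤ k).

Using the CDF:
P(X ≤ 6) = 0.617545

This means there's approximately a 61.8% chance that X is at most 6.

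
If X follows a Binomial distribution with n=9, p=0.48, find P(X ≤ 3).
0.294810

We have X ~ Binomial(n=9, p=0.48).

The CDF gives us P(X ≤ k).

Using the CDF:
P(X ≤ 3) = 0.294810

This means there's approximately a 29.5% chance that X is at most 3.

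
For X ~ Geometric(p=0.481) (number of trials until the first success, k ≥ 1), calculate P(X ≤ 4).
0.927445

We have X ~ Geometric(p=0.481) (number of trials until the first success, k ≥ 1).

The CDF gives us P(X ≤ k).

Using the CDF:
P(X ≤ 4) = 0.927445

This means there's approximately a 92.7% chance that X is at most 4.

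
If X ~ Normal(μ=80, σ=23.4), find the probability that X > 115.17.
0.066421

We have X ~ Normal(μ=80, σ=23.4).

P(X > 115.17) = 1 - P(X ≤ 115.17)
                = 1 - F(115.17)
                = 1 - 0.933579
                = 0.066421

So there's approximately a 6.6% chance that X exceeds 115.17.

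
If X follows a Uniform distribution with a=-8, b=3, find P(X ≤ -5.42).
0.234545

We have X ~ Uniform(a=-8, b=3).

The CDF gives us P(X ≤ k).

Using the CDF:
P(X ≤ -5.42) = 0.234545

This means there's approximately a 23.5% chance that X is at most -5.42.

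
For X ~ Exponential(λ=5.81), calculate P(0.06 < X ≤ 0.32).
0.549878

We have X ~ Exponential(λ=5.81).

To find P(0.06 < X ≤ 0.32), we use:
P(0.06 < X ≤ 0.32) = P(X ≤ 0.32) - P(X ≤ 0.06)
                 = F(0.32) - F(0.06)
                 = 0.844203 - 0.294325
                 = 0.549878

So there's approximately a 55.0% chance that X falls in this range.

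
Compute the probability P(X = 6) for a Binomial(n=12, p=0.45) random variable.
0.212385

We have X ~ Binomial(n=12, p=0.45).

For a Binomial distribution, the PMF gives us the probability of each outcome.

Using the PMF formula:
P(X = 6) = 0.212385

Rounded to 4 decimal places: 0.2124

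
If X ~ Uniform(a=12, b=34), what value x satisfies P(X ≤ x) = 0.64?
26.0800

We have X ~ Uniform(a=12, b=34).

We want to find x such that P(X ≤ x) = 0.64.

This is the 64th percentile, which means 64% of values fall below this point.

Using the inverse CDF (quantile function):
x = F⁻¹(0.64) = 26.0800

Verification: P(X ≤ 26.0800) = 0.64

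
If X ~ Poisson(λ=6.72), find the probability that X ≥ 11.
0.079841

We have X ~ Poisson(λ=6.72).

For discrete distributions, P(X ≥ 11) = 1 - P(X ≤ 10).

P(X ≤ 10) = 0.920159
P(X ≥ 11) = 1 - 0.920159 = 0.079841

So there's approximately a 8.0% chance that X is at least 11.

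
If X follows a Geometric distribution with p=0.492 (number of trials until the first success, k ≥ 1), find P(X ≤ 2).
0.741936

We have X ~ Geometric(p=0.492) (number of trials until the first success, k ≥ 1).

The CDF gives us P(X ≤ k).

Using the CDF:
P(X ≤ 2) = 0.741936

This means there's approximately a 74.2% chance that X is at most 2.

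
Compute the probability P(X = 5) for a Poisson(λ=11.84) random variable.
0.013981

We have X ~ Poisson(λ=11.84).

For a Poisson distribution, the PMF gives us the probability of each outcome.

Using the PMF formula:
P(X = 5) = 0.013981

Rounded to 4 decimal places: 0.0140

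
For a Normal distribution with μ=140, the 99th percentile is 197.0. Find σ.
σ = 24.5019

For X ~ Normal(μ, σ), the p-th percentile satisfies x = μ + z_p × σ,
where z_p = Φ⁻¹(p) is the standard normal quantile.

Step 1: z_{0.99} = Φ⁻¹(0.99) = 2.3263

Step 2: Solve for σ:
197.0 = 140 + 2.3263 × σ
σ = (197.0 - 140) / 2.3263
σ = 57.00 / 2.3263
σ = 24.5019

Verification: μ + z × σ = 140 + 2.3263 × 24.5019 = 197.00 ✓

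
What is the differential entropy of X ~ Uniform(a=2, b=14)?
2.4849 nats

We have X ~ Uniform(a=2, b=14).

The differential entropy measures the uncertainty or information content of the distribution.

For a Uniform distribution with a=2, b=14:
h(X) = 2.4849 nats

(In bits, this would be 3.5850 bits.)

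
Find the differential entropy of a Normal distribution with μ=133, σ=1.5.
1.8244 nats

We have X ~ Normal(μ=133, σ=1.5).

The differential entropy measures the uncertainty or information content of the distribution.

For a Normal distribution with μ=133, σ=1.5:
h(X) = 1.8244 nats

(In bits, this would be 2.6321 bits.)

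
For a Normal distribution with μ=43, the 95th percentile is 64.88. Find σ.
σ = 13.3021

For X ~ Normal(μ, σ), the p-th percentile satisfies x = μ + z_p × σ,
where z_p = Φ⁻¹(p) is the standard normal quantile.

Step 1: z_{0.95} = Φ⁻¹(0.95) = 1.6449

Step 2: Solve for σ:
64.88 = 43 + 1.6449 × σ
σ = (64.88 - 43) / 1.6449
σ = 21.88 / 1.6449
σ = 13.3021

Verification: μ + z × σ = 43 + 1.6449 × 13.3021 = 64.88 ✓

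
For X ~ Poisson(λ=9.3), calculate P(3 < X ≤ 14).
0.930838

We have X ~ Poisson(λ=9.3).

To find P(3 < X ≤ 14), we use:
P(3 < X ≤ 14) = P(X ≤ 14) - P(X ≤ 3)
                 = F(14) - F(3)
                 = 0.947990 - 0.017152
                 = 0.930838

So there's approximately a 93.1% chance that X falls in this range.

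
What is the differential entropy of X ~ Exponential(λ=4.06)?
-0.4012 nats

We have X ~ Exponential(λ=4.06).

The differential entropy measures the uncertainty or information content of the distribution.

For an Exponential distribution with λ=4.06:
h(X) = -0.4012 nats

(In bits, this would be -0.5788 bits.)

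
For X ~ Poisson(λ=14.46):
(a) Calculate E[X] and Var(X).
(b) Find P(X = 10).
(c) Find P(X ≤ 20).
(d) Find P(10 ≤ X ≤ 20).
(a) E[X] = 14.4600, Var(X) = 14.4600
(b) P(X = 10) = 0.057812
(c) P(X ≤ 20) = 0.937605
(d) P(10 ≤ X ≤ 20) = 0.848258

We have X ~ Poisson(λ=14.46).

(a) Moments:
E[X] = 14.4600
Var(X) = 14.4600
σ = √Var(X) = 3.8026

(b) Point probability using PMF:
P(X = 10) = 0.057812

(c) Cumulative probability using CDF:
P(X ≤ 20) = F(20) = 0.937605

(d) Range probability:
P(10 ≤ X ≤ 20) = P(X ≤ 20) - P(X ≤ 9)
                   = F(20) - F(9)
                   = 0.937605 - 0.089347
                   = 0.848258

This means approximately 84.8% of outcomes fall in the interval [10, 20].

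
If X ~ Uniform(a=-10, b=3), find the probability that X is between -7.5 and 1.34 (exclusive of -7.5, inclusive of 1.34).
0.680000

We have X ~ Uniform(a=-10, b=3).

To find P(-7.5 < X ≤ 1.34), we use:
P(-7.5 < X ≤ 1.34) = P(X ≤ 1.34) - P(X ≤ -7.5)
                 = F(1.34) - F(-7.5)
                 = 0.872308 - 0.192308
                 = 0.680000

So there's approximately a 68.0% chance that X falls in this range.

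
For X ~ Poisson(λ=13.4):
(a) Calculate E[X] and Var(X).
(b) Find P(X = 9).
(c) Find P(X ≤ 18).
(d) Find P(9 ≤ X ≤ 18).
(a) E[X] = 13.4000, Var(X) = 13.4000
(b) P(X = 9) = 0.058161
(c) P(X ≤ 18) = 0.913049
(d) P(9 ≤ X ≤ 18) = 0.830225

We have X ~ Poisson(λ=13.4).

(a) Moments:
E[X] = 13.4000
Var(X) = 13.4000
σ = √Var(X) = 3.6606

(b) Point probability using PMF:
P(X = 9) = 0.058161

(c) Cumulative probability using CDF:
P(X ≤ 18) = F(18) = 0.913049

(d) Range probability:
P(9 ≤ X ≤ 18) = P(X ≤ 18) - P(X ≤ 8)
                   = F(18) - F(8)
                   = 0.913049 - 0.082824
                   = 0.830225

This means approximately 83.0% of outcomes fall in the interval [9, 18].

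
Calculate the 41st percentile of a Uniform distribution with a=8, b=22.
13.7400

We have X ~ Uniform(a=8, b=22).

We want to find x such that P(X ≤ x) = 0.41.

This is the 41st percentile, which means 41% of values fall below this point.

Using the inverse CDF (quantile function):
x = F⁻¹(0.41) = 13.7400

Verification: P(X ≤ 13.7400) = 0.41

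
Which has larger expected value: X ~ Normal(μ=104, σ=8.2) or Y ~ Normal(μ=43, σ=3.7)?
X has larger mean (104.0000 > 43.0000)

Compute the expected value for each distribution:

X ~ Normal(μ=104, σ=8.2):
E[X] = 104.0000

Y ~ Normal(μ=43, σ=3.7):
E[Y] = 43.0000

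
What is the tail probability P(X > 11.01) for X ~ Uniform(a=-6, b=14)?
0.149500

We have X ~ Uniform(a=-6, b=14).

P(X > 11.01) = 1 - P(X ≤ 11.01)
                = 1 - F(11.01)
                = 1 - 0.850500
                = 0.149500

So there's approximately a 15.0% chance that X exceeds 11.01.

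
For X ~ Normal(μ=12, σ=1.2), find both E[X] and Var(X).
E[X] = 12.0000, Var(X) = 1.4400

We have X ~ Normal(μ=12, σ=1.2).

For a Normal distribution with μ=12, σ=1.2:

Expected value:
E[X] = 12.0000

Variance:
Var(X) = 1.4400

Standard deviation:
σ = √Var(X) = 1.2000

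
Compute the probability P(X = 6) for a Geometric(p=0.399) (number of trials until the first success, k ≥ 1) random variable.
0.031286

We have X ~ Geometric(p=0.399) (number of trials until the first success, k ≥ 1).

For a Geometric distribution, the PMF gives us the probability of each outcome.

Using the PMF formula:
P(X = 6) = 0.031286

Rounded to 4 decimal places: 0.0313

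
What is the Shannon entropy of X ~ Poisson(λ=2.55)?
1.8418 nats

We have X ~ Poisson(λ=2.55).

The Shannon entropy measures the uncertainty or information content of the distribution.

For a Poisson distribution with λ=2.55:
H(X) = 1.8418 nats

(In bits, this would be 2.6571 bits.)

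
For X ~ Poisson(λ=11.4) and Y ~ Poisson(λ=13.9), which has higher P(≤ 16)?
X has higher probability (P(X ≤ 16) = 0.9280 > P(Y ≤ 16) = 0.7645)

Compute P(≤ 16) for each distribution:

X ~ Poisson(λ=11.4):
P(X ≤ 16) = 0.9280

Y ~ Poisson(λ=13.9):
P(Y ≤ 16) = 0.7645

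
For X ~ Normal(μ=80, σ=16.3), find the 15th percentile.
63.1061

We have X ~ Normal(μ=80, σ=16.3).

We want to find x such that P(X ≤ x) = 0.15.

This is the 15th percentile, which means 15% of values fall below this point.

Using the inverse CDF (quantile function):
x = F⁻¹(0.15) = 63.1061

Verification: P(X ≤ 63.1061) = 0.15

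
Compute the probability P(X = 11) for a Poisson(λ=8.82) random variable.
0.093008

We have X ~ Poisson(λ=8.82).

For a Poisson distribution, the PMF gives us the probability of each outcome.

Using the PMF formula:
P(X = 11) = 0.093008

Rounded to 4 decimal places: 0.0930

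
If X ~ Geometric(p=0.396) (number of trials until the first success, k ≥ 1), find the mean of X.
2.5253

We have X ~ Geometric(p=0.396) (number of trials until the first success, k ≥ 1).

For a Geometric distribution with p=0.396 (number of trials until the first success, k ≥ 1):
E[X] = 2.5253

This is the expected (average) value of X.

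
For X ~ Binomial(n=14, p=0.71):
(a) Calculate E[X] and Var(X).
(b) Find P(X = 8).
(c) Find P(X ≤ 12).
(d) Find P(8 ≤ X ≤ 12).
(a) E[X] = 9.9400, Var(X) = 2.8826
(b) P(X = 8) = 0.115348
(c) P(X ≤ 12) = 0.944425
(d) P(8 ≤ X ≤ 12) = 0.864851

We have X ~ Binomial(n=14, p=0.71).

(a) Moments:
E[X] = 9.9400
Var(X) = 2.8826
σ = √Var(X) = 1.6978

(b) Point probability using PMF:
P(X = 8) = 0.115348

(c) Cumulative probability using CDF:
P(X ≤ 12) = F(12) = 0.944425

(d) Range probability:
P(8 ≤ X ≤ 12) = P(X ≤ 12) - P(X ≤ 7)
                   = F(12) - F(7)
                   = 0.944425 - 0.079575
                   = 0.864851

This means approximately 86.5% of outcomes fall in the interval [8, 12].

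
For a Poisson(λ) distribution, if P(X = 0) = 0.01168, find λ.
λ = 4.4499

For a Poisson(λ) distribution, the PMF at 0 is:
P(X = 0) = λ^0 e^(-λ) / 0! = e^(-λ)

Given P(X = 0) = 0.01168:
e^(-λ) = 0.01168
-λ = ln(0.01168)
λ = -ln(0.01168) = 4.4499

Verification: e^(-4.4499) = 0.01168 ✓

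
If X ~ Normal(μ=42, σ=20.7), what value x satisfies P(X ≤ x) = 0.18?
23.0519

We have X ~ Normal(μ=42, σ=20.7).

We want to find x such that P(X ≤ x) = 0.18.

This is the 18th percentile, which means 18% of values fall below this point.

Using the inverse CDF (quantile function):
x = F⁻¹(0.18) = 23.0519

Verification: P(X ≤ 23.0519) = 0.18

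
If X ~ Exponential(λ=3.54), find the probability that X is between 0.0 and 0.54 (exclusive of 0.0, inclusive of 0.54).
0.852156

We have X ~ Exponential(λ=3.54).

To find P(0.0 < X ≤ 0.54), we use:
P(0.0 < X ≤ 0.54) = P(X ≤ 0.54) - P(X ≤ 0.0)
                 = F(0.54) - F(0.0)
                 = 0.852156 - 0.000000
                 = 0.852156

So there's approximately a 85.2% chance that X falls in this range.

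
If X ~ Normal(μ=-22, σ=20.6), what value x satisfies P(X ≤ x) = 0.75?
-8.1055

We have X ~ Normal(μ=-22, σ=20.6).

We want to find x such that P(X ≤ x) = 0.75.

This is the 75th percentile, which means 75% of values fall below this point.

Using the inverse CDF (quantile function):
x = F⁻¹(0.75) = -8.1055

Verification: P(X ≤ -8.1055) = 0.75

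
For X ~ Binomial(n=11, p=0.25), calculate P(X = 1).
0.154862

We have X ~ Binomial(n=11, p=0.25).

For a Binomial distribution, the PMF gives us the probability of each outcome.

Using the PMF formula:
P(X = 1) = 0.154862

Rounded to 4 decimal places: 0.1549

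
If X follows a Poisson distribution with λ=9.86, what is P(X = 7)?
0.093878

We have X ~ Poisson(λ=9.86).

For a Poisson distribution, the PMF gives us the probability of each outcome.

Using the PMF formula:
P(X = 7) = 0.093878

Rounded to 4 decimal places: 0.0939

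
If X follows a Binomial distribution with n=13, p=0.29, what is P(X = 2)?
0.151612

We have X ~ Binomial(n=13, p=0.29).

For a Binomial distribution, the PMF gives us the probability of each outcome.

Using the PMF formula:
P(X = 2) = 0.151612

Rounded to 4 decimal places: 0.1516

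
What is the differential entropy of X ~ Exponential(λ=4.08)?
-0.4061 nats

We have X ~ Exponential(λ=4.08).

The differential entropy measures the uncertainty or information content of the distribution.

For an Exponential distribution with λ=4.08:
h(X) = -0.4061 nats

(In bits, this would be -0.5859 bits.)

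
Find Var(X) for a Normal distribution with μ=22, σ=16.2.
262.4400

We have X ~ Normal(μ=22, σ=16.2).

For a Normal distribution with μ=22, σ=16.2:
Var(X) = 262.4400

The variance measures the spread of the distribution around the mean.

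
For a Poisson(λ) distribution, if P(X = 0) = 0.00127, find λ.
λ = 6.6687

For a Poisson(λ) distribution, the PMF at 0 is:
P(X = 0) = λ^0 e^(-λ) / 0! = e^(-λ)

Given P(X = 0) = 0.00127:
e^(-λ) = 0.00127
-λ = ln(0.00127)
λ = -ln(0.00127) = 6.6687

Verification: e^(-6.6687) = 0.00127 ✓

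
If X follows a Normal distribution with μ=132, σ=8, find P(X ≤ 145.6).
0.955435

We have X ~ Normal(μ=132, σ=8).

The CDF gives us P(X ≤ k).

Using the CDF:
P(X ≤ 145.6) = 0.955435

This means there's approximately a 95.5% chance that X is at most 145.6.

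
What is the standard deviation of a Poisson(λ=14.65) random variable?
3.8275

We have X ~ Poisson(λ=14.65).

For a Poisson distribution with λ=14.65:
σ = √Var(X) = 3.8275

The standard deviation is the square root of the variance.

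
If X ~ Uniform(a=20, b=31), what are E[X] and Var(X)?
E[X] = 25.5000, Var(X) = 10.0833

We have X ~ Uniform(a=20, b=31).

For a Uniform distribution with a=20, b=31:

Expected value:
E[X] = 25.5000

Variance:
Var(X) = 10.0833

Standard deviation:
σ = √Var(X) = 3.1754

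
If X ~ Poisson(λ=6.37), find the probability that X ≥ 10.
0.111741

We have X ~ Poisson(λ=6.37).

For discrete distributions, P(X ≥ 10) = 1 - P(X ≤ 9).

P(X ≤ 9) = 0.888259
P(X ≥ 10) = 1 - 0.888259 = 0.111741

So there's approximately a 11.2% chance that X is at least 10.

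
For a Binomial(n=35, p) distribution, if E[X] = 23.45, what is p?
p = 0.67

For a Binomial(n, p) distribution:
E[X] = n × p

Given n = 35 and E[X] = 23.45:
23.45 = 35 × p
p = 23.45 / 35 = 0.67

Verification: Binomial(35, 0.67) has E[X] = 23.45 ✓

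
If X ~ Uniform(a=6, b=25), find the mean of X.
15.5000

We have X ~ Uniform(a=6, b=25).

For a Uniform distribution with a=6, b=25:
E[X] = 15.5000

This is the expected (average) value of X.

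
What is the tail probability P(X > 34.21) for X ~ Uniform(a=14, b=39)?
0.191600

We have X ~ Uniform(a=14, b=39).

P(X > 34.21) = 1 - P(X ≤ 34.21)
                = 1 - F(34.21)
                = 1 - 0.808400
                = 0.191600

So there's approximately a 19.2% chance that X exceeds 34.21.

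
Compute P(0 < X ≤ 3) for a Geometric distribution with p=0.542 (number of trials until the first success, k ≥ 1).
0.903928

We have X ~ Geometric(p=0.542) (number of trials until the first success, k ≥ 1).

To find P(0 < X ≤ 3), we use:
P(0 < X ≤ 3) = P(X ≤ 3) - P(X ≤ 0)
                 = F(3) - F(0)
                 = 0.903928 - 0.000000
                 = 0.903928

So there's approximately a 90.4% chance that X falls in this range.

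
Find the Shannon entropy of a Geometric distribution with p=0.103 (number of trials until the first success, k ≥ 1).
3.2197 nats

We have X ~ Geometric(p=0.103) (number of trials until the first success, k ≥ 1).

The Shannon entropy measures the uncertainty or information content of the distribution.

For a Geometric distribution with p=0.103 (number of trials until the first success, k ≥ 1):
H(X) = 3.2197 nats

(In bits, this would be 4.6450 bits.)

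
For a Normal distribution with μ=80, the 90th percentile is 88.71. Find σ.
σ = 6.7964

For X ~ Normal(μ, σ), the p-th percentile satisfies x = μ + z_p × σ,
where z_p = Φ⁻¹(p) is the standard normal quantile.

Step 1: z_{0.9} = Φ⁻¹(0.9) = 1.2816

Step 2: Solve for σ:
88.71 = 80 + 1.2816 × σ
σ = (88.71 - 80) / 1.2816
σ = 8.71 / 1.2816
σ = 6.7964

Verification: μ + z × σ = 80 + 1.2816 × 6.7964 = 88.71 ✓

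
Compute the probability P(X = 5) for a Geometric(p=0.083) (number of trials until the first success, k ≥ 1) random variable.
0.058689

We have X ~ Geometric(p=0.083) (number of trials until the first success, k ≥ 1).

For a Geometric distribution, the PMF gives us the probability of each outcome.

Using the PMF formula:
P(X = 5) = 0.058689

Rounded to 4 decimal places: 0.0587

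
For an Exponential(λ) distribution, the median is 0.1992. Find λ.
λ = 3.4797

For X ~ Exponential(λ), the CDF is F(x) = 1 - e^(-λx).
The median m satisfies F(m) = 0.5:
1 - e^(-λm) = 0.5
e^(-λm) = 0.5
λm = ln(2)
m = ln(2) / λ

Given m = 0.1992:
λ = ln(2) / 0.1992 = 0.693147 / 0.1992 = 3.4797

Verification: ln(2) / 3.4797 = 0.1992 ✓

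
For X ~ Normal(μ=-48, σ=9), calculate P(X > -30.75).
0.027640

We have X ~ Normal(μ=-48, σ=9).

P(X > -30.75) = 1 - P(X ≤ -30.75)
                = 1 - F(-30.75)
                = 1 - 0.972360
                = 0.027640

So there's approximately a 2.8% chance that X exceeds -30.75.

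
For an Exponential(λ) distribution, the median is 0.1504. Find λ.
λ = 4.6087

For X ~ Exponential(λ), the CDF is F(x) = 1 - e^(-λx).
The median m satisfies F(m) = 0.5:
1 - e^(-λm) = 0.5
e^(-λm) = 0.5
λm = ln(2)
m = ln(2) / λ

Given m = 0.1504:
λ = ln(2) / 0.1504 = 0.693147 / 0.1504 = 4.6087

Verification: ln(2) / 4.6087 = 0.1504 ✓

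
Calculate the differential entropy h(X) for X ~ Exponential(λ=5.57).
-0.7174 nats

We have X ~ Exponential(λ=5.57).

The differential entropy measures the uncertainty or information content of the distribution.

For an Exponential distribution with λ=5.57:
h(X) = -0.7174 nats

(In bits, this would be -1.0350 bits.)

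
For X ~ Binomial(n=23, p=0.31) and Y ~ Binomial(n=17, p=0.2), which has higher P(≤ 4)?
Y has higher probability (P(Y ≤ 4) = 0.7582 > P(X ≤ 4) = 0.1148)

Compute P(≤ 4) for each distribution:

X ~ Binomial(n=23, p=0.31):
P(X ≤ 4) = 0.1148

Y ~ Binomial(n=17, p=0.2):
P(Y ≤ 4) = 0.7582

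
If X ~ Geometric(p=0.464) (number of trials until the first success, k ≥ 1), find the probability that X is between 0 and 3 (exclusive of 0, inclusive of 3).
0.846009

We have X ~ Geometric(p=0.464) (number of trials until the first success, k ≥ 1).

To find P(0 < X ≤ 3), we use:
P(0 < X ≤ 3) = P(X ≤ 3) - P(X ≤ 0)
                 = F(3) - F(0)
                 = 0.846009 - 0.000000
                 = 0.846009

So there's approximately a 84.6% chance that X falls in this range.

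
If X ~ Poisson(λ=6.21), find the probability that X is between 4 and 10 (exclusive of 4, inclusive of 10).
0.690158

We have X ~ Poisson(λ=6.21).

To find P(4 < X ≤ 10), we use:
P(4 < X ≤ 10) = P(X ≤ 10) - P(X ≤ 4)
                 = F(10) - F(4)
                 = 0.948088 - 0.257930
                 = 0.690158

So there's approximately a 69.0% chance that X falls in this range.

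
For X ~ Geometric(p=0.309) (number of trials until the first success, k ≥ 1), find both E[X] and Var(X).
E[X] = 3.2362, Var(X) = 7.2370

We have X ~ Geometric(p=0.309) (number of trials until the first success, k ≥ 1).

For a Geometric distribution with p=0.309 (number of trials until the first success, k ≥ 1):

Expected value:
E[X] = 3.2362

Variance:
Var(X) = 7.2370

Standard deviation:
σ = √Var(X) = 2.6902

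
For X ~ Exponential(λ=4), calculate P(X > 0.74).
0.051819

We have X ~ Exponential(λ=4).

P(X > 0.74) = 1 - P(X ≤ 0.74)
                = 1 - F(0.74)
                = 1 - 0.948181
                = 0.051819

So there's approximately a 5.2% chance that X exceeds 0.74.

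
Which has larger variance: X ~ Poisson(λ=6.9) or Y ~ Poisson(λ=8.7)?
Y has larger variance (8.7000 > 6.9000)

Compute the variance for each distribution:

X ~ Poisson(λ=6.9):
Var(X) = 6.9000

Y ~ Poisson(λ=8.7):
Var(Y) = 8.7000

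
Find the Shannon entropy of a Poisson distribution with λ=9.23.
2.5206 nats

We have X ~ Poisson(λ=9.23).

The Shannon entropy measures the uncertainty or information content of the distribution.

For a Poisson distribution with λ=9.23:
H(X) = 2.5206 nats

(In bits, this would be 3.6364 bits.)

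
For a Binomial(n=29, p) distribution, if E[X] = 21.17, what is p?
p = 0.73

For a Binomial(n, p) distribution:
E[X] = n × p

Given n = 29 and E[X] = 21.17:
21.17 = 29 × p
p = 21.17 / 29 = 0.73

Verification: Binomial(29, 0.73) has E[X] = 21.17 ✓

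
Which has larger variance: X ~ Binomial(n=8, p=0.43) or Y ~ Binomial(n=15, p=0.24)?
Y has larger variance (2.7360 > 1.9608)

Compute the variance for each distribution:

X ~ Binomial(n=8, p=0.43):
Var(X) = 1.9608

Y ~ Binomial(n=15, p=0.24):
Var(Y) = 2.7360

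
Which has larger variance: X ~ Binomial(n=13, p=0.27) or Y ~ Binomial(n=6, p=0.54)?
X has larger variance (2.5623 > 1.4904)

Compute the variance for each distribution:

X ~ Binomial(n=13, p=0.27):
Var(X) = 2.5623

Y ~ Binomial(n=6, p=0.54):
Var(Y) = 1.4904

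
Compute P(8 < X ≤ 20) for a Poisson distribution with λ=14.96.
0.880459

We have X ~ Poisson(λ=14.96).

To find P(8 < X ≤ 20), we use:
P(8 < X ≤ 20) = P(X ≤ 20) - P(X ≤ 8)
                 = F(20) - F(8)
                 = 0.918690 - 0.038232
                 = 0.880459

So there's approximately a 88.0% chance that X falls in this range.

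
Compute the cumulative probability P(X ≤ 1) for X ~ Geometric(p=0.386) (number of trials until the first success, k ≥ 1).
0.386000

We have X ~ Geometric(p=0.386) (number of trials until the first success, k ≥ 1).

The CDF gives us P(X ≤ k).

Using the CDF:
P(X ≤ 1) = 0.386000

This means there's approximately a 38.6% chance that X is at most 1.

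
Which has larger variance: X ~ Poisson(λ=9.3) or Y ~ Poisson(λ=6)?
X has larger variance (9.3000 > 6.0000)

Compute the variance for each distribution:

X ~ Poisson(λ=9.3):
Var(X) = 9.3000

Y ~ Poisson(λ=6):
Var(Y) = 6.0000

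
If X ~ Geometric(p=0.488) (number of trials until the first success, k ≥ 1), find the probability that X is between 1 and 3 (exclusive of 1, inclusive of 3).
0.377782

We have X ~ Geometric(p=0.488) (number of trials until the first success, k ≥ 1).

To find P(1 < X ≤ 3), we use:
P(1 < X ≤ 3) = P(X ≤ 3) - P(X ≤ 1)
                 = F(3) - F(1)
                 = 0.865782 - 0.488000
                 = 0.377782

So there's approximately a 37.8% chance that X falls in this range.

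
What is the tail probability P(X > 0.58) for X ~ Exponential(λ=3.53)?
0.129070

We have X ~ Exponential(λ=3.53).

P(X > 0.58) = 1 - P(X ≤ 0.58)
                = 1 - F(0.58)
                = 1 - 0.870930
                = 0.129070

So there's approximately a 12.9% chance that X exceeds 0.58.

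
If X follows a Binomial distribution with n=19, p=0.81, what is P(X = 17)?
0.171691

We have X ~ Binomial(n=19, p=0.81).

For a Binomial distribution, the PMF gives us the probability of each outcome.

Using the PMF formula:
P(X = 17) = 0.171691

Rounded to 4 decimal places: 0.1717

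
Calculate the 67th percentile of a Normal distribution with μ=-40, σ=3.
-38.6803

We have X ~ Normal(μ=-40, σ=3).

We want to find x such that P(X ≤ x) = 0.67.

This is the 67th percentile, which means 67% of values fall below this point.

Using the inverse CDF (quantile function):
x = F⁻¹(0.67) = -38.6803

Verification: P(X ≤ -38.6803) = 0.67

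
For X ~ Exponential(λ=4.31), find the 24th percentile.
0.0637

We have X ~ Exponential(λ=4.31).

We want to find x such that P(X ≤ x) = 0.24.

This is the 24th percentile, which means 24% of values fall below this point.

Using the inverse CDF (quantile function):
x = F⁻¹(0.24) = 0.0637

Verification: P(X ≤ 0.0637) = 0.24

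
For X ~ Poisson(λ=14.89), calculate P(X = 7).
0.010995

We have X ~ Poisson(λ=14.89).

For a Poisson distribution, the PMF gives us the probability of each outcome.

Using the PMF formula:
P(X = 7) = 0.010995

Rounded to 4 decimal places: 0.0110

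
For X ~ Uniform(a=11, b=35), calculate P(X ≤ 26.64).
0.651667

We have X ~ Uniform(a=11, b=35).

The CDF gives us P(X ≤ k).

Using the CDF:
P(X ≤ 26.64) = 0.651667

This means there's approximately a 65.2% chance that X is at most 26.64.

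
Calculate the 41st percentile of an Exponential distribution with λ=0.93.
0.5673

We have X ~ Exponential(λ=0.93).

We want to find x such that P(X ≤ x) = 0.41.

This is the 41st percentile, which means 41% of values fall below this point.

Using the inverse CDF (quantile function):
x = F⁻¹(0.41) = 0.5673

Verification: P(X ≤ 0.5673) = 0.41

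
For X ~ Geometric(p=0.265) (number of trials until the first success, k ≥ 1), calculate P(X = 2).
0.194775

We have X ~ Geometric(p=0.265) (number of trials until the first success, k ≥ 1).

For a Geometric distribution, the PMF gives us the probability of each outcome.

Using the PMF formula:
P(X = 2) = 0.194775

Rounded to 4 decimal places: 0.1948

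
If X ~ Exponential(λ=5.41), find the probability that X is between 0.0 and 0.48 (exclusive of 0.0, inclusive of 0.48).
0.925488

We have X ~ Exponential(λ=5.41).

To find P(0.0 < X ≤ 0.48), we use:
P(0.0 < X ≤ 0.48) = P(X ≤ 0.48) - P(X ≤ 0.0)
                 = F(0.48) - F(0.0)
                 = 0.925488 - 0.000000
                 = 0.925488

So there's approximately a 92.5% chance that X falls in this range.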